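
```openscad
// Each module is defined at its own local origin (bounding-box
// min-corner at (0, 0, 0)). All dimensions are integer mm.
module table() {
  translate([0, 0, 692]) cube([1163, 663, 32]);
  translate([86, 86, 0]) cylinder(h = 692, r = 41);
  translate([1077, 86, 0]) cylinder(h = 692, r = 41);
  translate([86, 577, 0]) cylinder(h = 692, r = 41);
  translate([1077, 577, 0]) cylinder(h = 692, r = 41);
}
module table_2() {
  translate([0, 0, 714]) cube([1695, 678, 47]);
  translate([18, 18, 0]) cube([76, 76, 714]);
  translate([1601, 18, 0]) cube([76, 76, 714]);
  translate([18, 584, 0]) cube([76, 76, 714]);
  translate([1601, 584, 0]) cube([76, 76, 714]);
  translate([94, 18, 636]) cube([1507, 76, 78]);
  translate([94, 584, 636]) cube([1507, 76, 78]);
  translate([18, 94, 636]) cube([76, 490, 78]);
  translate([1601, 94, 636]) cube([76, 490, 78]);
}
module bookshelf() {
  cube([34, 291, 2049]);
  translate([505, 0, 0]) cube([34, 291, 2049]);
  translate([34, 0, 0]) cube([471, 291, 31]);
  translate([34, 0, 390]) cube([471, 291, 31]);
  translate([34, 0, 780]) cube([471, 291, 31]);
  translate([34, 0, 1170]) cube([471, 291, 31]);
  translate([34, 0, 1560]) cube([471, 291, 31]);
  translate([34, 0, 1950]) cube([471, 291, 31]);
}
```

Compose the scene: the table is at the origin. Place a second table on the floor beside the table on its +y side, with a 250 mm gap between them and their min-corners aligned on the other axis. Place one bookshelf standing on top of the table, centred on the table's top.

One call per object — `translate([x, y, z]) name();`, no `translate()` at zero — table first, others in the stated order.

table();
translate([0, 913, 0]) table_2();
translate([312, 186, 724]) bookshelf();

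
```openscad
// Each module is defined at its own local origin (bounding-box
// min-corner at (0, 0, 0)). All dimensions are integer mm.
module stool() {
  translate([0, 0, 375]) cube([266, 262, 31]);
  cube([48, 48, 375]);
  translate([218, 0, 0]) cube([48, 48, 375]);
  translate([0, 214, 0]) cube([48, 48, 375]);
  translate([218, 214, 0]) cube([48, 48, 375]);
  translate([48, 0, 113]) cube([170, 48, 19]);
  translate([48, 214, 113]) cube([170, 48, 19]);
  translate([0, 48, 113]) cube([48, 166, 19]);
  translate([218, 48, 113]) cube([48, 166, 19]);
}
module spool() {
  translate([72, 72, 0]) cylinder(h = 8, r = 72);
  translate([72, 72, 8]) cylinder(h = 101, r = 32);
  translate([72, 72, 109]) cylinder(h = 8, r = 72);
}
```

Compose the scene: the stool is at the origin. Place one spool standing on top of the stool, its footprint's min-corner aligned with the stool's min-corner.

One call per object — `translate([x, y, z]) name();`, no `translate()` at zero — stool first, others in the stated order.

stool();
translate([0, 0, 406]) spool();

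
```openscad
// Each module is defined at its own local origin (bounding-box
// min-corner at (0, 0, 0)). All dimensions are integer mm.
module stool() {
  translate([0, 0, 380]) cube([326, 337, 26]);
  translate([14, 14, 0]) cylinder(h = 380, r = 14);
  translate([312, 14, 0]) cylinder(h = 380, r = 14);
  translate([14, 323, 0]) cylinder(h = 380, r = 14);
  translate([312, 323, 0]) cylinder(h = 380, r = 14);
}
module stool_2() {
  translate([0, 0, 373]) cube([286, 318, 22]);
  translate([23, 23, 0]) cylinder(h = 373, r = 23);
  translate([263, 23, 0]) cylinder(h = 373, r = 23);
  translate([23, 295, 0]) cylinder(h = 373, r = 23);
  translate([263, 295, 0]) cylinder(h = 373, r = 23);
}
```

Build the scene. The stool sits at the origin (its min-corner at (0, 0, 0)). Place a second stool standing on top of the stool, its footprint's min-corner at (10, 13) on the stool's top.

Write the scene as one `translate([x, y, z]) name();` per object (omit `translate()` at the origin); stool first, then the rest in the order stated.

stool();
translate([10, 13, 406]) stool_2();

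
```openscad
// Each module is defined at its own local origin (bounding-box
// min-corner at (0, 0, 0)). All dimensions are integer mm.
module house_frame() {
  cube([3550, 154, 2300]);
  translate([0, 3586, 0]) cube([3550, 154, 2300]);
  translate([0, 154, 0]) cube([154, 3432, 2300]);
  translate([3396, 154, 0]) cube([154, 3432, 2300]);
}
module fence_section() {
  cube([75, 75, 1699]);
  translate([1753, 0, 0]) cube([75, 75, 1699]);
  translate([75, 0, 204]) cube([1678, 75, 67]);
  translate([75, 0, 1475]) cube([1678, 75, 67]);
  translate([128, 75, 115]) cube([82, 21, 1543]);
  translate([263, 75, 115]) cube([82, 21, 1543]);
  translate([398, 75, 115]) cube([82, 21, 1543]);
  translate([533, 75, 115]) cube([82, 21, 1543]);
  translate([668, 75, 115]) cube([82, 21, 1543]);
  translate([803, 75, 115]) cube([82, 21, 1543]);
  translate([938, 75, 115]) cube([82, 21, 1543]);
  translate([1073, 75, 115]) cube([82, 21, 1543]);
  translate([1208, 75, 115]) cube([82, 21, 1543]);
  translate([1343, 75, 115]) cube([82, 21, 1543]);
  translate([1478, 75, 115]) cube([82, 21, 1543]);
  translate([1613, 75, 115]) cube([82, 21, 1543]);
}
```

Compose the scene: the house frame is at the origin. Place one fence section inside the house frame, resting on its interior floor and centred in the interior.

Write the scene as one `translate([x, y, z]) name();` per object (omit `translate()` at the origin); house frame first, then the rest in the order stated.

house_frame();
translate([861, 1822, 0]) fence_section();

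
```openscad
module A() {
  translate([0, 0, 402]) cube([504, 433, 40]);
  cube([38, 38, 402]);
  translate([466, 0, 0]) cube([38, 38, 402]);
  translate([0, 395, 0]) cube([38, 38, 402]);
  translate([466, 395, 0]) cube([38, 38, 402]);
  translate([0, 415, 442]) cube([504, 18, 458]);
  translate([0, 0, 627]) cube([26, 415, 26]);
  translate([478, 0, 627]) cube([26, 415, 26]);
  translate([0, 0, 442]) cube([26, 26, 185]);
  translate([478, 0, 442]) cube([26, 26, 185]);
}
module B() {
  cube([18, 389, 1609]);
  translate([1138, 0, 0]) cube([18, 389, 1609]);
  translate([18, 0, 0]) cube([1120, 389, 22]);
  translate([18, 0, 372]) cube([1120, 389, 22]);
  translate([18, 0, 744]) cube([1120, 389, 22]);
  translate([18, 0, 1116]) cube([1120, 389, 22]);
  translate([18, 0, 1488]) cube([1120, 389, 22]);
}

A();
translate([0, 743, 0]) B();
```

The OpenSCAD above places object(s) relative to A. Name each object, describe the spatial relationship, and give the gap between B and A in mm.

The bookshelf's nearest face is 310 mm from the chair's +y face.

A is a chair. B is a bookshelf. The bookshelf is on the floor beside the chair on its +y side. The gap between the bookshelf and the chair is 310 mm.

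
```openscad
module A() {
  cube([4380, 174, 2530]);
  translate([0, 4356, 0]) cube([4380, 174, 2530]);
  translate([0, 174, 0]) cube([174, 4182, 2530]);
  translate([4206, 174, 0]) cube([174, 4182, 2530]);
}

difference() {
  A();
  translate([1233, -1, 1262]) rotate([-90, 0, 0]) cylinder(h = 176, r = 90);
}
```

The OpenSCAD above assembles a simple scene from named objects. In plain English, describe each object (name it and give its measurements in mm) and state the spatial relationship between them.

A is a box-shaped house frame (walls only): outside footprint 4380×4530 mm, wall height 2530 mm, wall thickness 174 mm. The two y-facing walls run the full x-width; the two x-facing walls fit between the inner faces of the y-facing walls.

The house frame has a circular hole of radius 90 mm through its front wall, centred at (x = 1233, z = 1262).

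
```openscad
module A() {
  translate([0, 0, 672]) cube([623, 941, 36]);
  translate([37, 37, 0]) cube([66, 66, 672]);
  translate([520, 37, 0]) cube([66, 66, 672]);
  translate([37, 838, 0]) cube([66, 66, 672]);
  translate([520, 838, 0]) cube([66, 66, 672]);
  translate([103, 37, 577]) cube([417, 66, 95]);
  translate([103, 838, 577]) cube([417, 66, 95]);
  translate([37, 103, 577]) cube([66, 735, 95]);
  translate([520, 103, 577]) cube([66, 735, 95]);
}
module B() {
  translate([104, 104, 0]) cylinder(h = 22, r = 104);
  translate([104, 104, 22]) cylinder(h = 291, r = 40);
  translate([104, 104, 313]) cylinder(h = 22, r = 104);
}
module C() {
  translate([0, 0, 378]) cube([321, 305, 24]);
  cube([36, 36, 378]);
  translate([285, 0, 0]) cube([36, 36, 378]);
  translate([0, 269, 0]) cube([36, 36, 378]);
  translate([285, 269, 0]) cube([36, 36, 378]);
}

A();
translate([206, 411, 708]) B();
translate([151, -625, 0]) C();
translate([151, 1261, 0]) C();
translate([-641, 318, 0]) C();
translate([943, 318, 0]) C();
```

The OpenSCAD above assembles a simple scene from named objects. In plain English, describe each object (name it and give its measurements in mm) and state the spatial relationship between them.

A is a table: top 623 mm (x) × 941 mm (y), 36 mm thick, upper face at z = 708 mm, on four 66×66 mm square legs, each inset 37 mm from the nearest pair of top edges, running from z = 0 to the bottom of the top. Four apron rails, 66 mm thick and 95 mm tall, run between adjacent legs with their top edges flush with the underside of the top and their outer faces flush with the legs' outer faces.

B is a spool: two coaxial disc flanges of radius 104 mm and thickness 22 mm, joined by a core cylinder of radius 40 mm and height 291 mm. The lower flange rests on z = 0 and the three cylinders share a vertical axis.

C is a four-legged stool. The seat is 321×305 mm, 24 mm thick, top at z = 402 mm. It stands on four square legs, each 36×36 mm in cross-section, from z = 0 to the seat underside, each flush with a corner of the seat.

The spool is on top of the table. Four stools sit around the table at the −y, +y, −x, +x sides.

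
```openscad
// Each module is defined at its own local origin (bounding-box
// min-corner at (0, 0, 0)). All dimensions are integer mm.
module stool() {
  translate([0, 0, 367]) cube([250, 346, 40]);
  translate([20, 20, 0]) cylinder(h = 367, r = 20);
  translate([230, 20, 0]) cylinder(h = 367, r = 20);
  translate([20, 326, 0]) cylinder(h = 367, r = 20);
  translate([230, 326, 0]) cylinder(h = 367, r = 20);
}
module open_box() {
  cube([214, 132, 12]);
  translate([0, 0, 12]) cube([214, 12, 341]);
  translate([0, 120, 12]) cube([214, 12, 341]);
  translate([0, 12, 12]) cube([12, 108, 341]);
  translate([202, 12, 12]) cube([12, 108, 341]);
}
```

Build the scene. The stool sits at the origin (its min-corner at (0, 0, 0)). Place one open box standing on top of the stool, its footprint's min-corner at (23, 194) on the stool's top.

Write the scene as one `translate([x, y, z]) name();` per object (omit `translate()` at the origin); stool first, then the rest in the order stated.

stool();
translate([23, 194, 407]) open_box();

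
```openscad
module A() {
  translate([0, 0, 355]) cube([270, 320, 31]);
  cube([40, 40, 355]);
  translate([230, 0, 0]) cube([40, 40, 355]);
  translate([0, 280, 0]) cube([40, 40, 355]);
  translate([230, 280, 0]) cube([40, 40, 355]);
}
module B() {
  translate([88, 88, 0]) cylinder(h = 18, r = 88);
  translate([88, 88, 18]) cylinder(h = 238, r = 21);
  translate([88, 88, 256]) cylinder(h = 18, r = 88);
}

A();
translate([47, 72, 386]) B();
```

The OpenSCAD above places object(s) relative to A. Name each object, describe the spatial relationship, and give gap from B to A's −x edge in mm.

A is a stool. B is a spool. The spool is on top of the stool, centred. The gap from the spool to the stool's −x edge is 47 mm.

The spool's min-x is at 47; the stool's min-x is 0; gap = 47 mm.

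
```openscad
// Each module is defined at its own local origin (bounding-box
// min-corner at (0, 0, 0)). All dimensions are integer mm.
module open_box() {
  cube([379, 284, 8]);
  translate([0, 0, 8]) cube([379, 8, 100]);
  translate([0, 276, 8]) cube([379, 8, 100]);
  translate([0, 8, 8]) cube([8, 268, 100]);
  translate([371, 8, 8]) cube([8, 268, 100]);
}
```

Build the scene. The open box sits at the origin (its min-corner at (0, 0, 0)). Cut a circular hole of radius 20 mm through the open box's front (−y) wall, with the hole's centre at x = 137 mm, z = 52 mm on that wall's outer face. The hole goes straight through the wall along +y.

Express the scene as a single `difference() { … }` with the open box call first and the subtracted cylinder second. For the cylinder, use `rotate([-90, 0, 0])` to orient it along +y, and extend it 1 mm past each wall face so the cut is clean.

difference() {
  open_box();
  translate([137, -1, 52]) rotate([-90, 0, 0]) cylinder(h = 10, r = 20);
}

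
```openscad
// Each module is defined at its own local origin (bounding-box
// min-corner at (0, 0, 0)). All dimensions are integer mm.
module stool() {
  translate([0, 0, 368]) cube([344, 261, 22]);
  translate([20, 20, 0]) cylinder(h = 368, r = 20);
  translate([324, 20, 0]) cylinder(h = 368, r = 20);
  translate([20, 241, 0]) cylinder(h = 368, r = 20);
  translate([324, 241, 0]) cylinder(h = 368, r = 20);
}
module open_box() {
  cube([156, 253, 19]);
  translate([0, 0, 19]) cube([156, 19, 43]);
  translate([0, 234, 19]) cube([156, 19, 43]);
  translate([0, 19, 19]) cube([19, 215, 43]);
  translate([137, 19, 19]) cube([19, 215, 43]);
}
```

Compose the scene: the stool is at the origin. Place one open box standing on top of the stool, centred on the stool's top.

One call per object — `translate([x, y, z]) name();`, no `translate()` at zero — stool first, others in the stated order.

stool();
translate([94, 4, 390]) open_box();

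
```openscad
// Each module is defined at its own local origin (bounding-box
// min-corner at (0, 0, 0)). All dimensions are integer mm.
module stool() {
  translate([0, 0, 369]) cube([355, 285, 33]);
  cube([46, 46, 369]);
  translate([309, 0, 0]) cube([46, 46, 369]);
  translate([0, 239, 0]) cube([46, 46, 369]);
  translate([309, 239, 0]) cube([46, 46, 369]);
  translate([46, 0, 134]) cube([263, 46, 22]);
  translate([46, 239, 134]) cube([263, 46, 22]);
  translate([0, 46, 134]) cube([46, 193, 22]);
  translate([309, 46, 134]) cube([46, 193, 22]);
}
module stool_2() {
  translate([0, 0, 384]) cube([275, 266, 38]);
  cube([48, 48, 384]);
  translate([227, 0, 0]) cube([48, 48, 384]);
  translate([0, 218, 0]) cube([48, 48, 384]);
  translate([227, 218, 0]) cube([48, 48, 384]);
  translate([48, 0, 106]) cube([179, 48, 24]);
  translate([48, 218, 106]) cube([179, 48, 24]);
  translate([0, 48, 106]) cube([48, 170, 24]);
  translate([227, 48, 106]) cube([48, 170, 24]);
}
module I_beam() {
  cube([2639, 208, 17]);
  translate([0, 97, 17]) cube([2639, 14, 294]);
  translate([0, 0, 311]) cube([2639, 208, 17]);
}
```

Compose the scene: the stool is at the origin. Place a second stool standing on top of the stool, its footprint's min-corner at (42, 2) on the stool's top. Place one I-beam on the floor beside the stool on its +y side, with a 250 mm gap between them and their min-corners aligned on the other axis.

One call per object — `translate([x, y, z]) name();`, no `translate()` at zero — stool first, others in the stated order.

stool();
translate([42, 2, 402]) stool_2();
translate([0, 535, 0]) I_beam();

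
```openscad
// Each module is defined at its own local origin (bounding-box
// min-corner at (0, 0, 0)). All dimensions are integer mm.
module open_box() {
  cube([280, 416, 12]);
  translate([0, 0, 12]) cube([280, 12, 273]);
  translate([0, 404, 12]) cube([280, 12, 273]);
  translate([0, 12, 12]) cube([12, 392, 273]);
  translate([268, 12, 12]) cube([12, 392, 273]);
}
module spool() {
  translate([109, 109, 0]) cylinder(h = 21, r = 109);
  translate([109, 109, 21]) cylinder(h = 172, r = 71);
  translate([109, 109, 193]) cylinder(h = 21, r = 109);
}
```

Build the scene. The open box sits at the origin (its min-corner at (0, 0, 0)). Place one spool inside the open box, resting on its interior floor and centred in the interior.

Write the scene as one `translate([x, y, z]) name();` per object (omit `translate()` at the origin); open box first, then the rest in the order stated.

open_box();
translate([31, 99, 12]) spool();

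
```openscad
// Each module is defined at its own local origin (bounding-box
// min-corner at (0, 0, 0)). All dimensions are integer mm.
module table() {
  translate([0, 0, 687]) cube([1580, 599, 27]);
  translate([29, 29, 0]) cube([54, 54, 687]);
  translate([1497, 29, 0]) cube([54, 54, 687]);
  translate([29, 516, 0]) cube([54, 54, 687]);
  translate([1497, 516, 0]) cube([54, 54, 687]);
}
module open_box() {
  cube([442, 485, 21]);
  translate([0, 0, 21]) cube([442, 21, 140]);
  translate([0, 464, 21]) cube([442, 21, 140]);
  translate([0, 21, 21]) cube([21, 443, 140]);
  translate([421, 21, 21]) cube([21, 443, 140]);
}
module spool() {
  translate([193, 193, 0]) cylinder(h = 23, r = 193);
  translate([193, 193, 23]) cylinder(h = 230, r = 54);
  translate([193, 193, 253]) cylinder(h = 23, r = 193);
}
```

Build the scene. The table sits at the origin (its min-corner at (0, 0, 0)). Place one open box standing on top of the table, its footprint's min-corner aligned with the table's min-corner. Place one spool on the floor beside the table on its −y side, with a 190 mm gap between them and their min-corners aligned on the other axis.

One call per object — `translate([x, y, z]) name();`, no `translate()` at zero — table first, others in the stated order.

table();
translate([0, 0, 714]) open_box();
translate([0, -576, 0]) spool();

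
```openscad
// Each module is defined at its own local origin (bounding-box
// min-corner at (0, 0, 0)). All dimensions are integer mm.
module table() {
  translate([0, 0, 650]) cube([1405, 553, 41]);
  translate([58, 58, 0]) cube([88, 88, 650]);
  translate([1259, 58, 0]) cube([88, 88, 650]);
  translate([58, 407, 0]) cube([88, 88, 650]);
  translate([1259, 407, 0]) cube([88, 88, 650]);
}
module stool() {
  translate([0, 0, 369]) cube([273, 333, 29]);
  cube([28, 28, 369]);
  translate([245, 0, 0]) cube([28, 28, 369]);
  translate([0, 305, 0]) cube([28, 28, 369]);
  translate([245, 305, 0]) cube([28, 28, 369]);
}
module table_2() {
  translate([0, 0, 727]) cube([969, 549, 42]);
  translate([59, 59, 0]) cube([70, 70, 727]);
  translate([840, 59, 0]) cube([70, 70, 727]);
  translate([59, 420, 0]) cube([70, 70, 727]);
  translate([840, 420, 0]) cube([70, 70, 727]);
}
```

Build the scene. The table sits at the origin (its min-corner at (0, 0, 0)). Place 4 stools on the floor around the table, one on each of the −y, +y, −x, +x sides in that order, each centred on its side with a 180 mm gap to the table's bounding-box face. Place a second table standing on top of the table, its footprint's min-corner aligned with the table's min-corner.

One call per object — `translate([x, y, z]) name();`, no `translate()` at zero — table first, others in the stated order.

table();
translate([566, -513, 0]) stool();
translate([566, 733, 0]) stool();
translate([-453, 110, 0]) stool();
translate([1585, 110, 0]) stool();
translate([0, 0, 691]) table_2();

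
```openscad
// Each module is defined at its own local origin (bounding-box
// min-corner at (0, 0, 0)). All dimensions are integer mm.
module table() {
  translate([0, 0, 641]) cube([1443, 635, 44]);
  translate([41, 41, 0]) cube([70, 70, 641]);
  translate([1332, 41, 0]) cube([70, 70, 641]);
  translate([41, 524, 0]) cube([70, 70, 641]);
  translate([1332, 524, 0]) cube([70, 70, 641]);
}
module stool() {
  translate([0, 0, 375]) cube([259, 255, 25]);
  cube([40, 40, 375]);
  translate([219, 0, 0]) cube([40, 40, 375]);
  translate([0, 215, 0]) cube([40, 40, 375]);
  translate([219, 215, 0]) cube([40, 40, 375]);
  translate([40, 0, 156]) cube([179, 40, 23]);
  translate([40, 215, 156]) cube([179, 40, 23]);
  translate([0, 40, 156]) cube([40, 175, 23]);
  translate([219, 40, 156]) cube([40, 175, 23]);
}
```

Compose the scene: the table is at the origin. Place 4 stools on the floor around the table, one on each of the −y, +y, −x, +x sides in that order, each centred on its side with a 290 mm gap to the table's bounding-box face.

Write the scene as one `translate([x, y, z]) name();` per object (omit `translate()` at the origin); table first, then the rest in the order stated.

table();
translate([592, -545, 0]) stool();
translate([592, 925, 0]) stool();
translate([-549, 190, 0]) stool();
translate([1733, 190, 0]) stool();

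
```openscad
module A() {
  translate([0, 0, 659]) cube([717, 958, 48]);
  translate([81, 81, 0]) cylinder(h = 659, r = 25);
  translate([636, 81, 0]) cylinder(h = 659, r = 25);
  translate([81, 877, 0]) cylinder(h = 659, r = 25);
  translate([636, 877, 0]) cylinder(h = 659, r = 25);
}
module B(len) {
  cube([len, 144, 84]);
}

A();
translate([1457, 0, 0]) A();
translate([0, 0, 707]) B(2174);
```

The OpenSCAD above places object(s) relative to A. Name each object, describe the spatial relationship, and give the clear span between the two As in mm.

A is a table. B is a beam. A beam spans the tops of two tables. The clear span between the two tables is 740 mm.

Second table starts at x = 1457; first ends at x = 717; clear span = 1457 − 717 = 740 mm.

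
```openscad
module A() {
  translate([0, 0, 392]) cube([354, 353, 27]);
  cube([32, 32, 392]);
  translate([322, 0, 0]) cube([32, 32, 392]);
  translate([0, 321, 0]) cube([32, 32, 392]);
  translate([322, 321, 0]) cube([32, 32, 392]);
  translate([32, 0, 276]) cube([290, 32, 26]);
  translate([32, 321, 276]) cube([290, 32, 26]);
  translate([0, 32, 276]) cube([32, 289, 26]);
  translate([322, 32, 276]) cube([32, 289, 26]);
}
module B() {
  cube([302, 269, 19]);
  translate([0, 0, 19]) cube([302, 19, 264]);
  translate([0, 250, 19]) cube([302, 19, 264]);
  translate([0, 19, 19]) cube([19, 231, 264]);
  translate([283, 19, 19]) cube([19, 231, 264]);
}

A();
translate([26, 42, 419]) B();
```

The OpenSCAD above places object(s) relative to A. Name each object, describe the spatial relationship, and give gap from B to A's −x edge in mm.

The open box's min-x is at 26; the stool's min-x is 0; gap = 26 mm.

A is a stool. B is an open box. The open box is on top of the stool, centred. The gap from the open box to the stool's −x edge is 26 mm.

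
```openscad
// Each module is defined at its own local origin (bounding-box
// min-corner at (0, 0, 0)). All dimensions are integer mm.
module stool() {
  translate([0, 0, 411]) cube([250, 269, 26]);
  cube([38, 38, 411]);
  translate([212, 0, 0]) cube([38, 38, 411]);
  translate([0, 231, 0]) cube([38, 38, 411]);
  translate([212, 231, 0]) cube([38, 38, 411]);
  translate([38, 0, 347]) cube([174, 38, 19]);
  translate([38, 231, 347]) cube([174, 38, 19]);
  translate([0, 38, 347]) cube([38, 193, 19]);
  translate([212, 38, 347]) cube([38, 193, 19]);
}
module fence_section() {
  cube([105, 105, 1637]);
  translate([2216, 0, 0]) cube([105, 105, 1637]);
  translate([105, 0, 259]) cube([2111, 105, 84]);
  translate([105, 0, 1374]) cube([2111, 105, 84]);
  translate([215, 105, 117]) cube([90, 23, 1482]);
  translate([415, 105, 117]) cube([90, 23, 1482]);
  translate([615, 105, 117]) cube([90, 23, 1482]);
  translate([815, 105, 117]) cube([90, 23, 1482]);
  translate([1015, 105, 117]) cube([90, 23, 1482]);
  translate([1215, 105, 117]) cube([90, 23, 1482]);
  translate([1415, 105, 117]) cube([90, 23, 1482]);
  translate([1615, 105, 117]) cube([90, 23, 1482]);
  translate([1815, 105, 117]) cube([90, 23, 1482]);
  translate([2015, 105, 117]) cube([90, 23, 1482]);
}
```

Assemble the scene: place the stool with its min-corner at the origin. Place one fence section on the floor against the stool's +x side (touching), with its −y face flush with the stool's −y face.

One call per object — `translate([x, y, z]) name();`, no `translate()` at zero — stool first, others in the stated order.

stool();
translate([250, 0, 0]) fence_section();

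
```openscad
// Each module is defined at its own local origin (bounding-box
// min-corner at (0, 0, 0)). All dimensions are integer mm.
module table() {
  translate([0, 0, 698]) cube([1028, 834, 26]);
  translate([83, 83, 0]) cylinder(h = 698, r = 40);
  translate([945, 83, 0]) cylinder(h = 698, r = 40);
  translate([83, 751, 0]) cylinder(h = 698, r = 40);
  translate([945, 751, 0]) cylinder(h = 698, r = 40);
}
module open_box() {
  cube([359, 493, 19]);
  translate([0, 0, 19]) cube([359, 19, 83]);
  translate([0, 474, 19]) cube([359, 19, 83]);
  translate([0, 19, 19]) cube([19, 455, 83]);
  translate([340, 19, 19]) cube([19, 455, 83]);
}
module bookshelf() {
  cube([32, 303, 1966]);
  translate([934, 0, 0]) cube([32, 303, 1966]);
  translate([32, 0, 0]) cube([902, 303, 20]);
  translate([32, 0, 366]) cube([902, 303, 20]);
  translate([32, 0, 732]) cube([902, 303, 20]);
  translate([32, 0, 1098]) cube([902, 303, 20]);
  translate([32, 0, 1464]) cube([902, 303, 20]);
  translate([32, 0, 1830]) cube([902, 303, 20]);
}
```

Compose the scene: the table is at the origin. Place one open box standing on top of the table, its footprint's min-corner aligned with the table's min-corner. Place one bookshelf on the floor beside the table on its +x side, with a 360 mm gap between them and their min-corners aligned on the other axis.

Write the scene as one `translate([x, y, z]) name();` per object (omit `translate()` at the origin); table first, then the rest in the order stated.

table();
translate([0, 0, 724]) open_box();
translate([1388, 0, 0]) bookshelf();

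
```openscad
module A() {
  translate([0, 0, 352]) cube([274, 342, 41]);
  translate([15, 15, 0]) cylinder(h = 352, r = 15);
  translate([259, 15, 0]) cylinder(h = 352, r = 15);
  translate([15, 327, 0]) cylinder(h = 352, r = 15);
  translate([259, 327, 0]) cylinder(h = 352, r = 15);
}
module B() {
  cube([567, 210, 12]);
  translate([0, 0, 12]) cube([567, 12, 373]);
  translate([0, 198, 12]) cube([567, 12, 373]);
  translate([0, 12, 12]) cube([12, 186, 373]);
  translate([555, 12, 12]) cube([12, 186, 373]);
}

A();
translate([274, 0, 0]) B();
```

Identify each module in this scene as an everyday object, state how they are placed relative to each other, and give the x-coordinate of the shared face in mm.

A is a stool. B is an open box. The open box is against the stool's +x side, with their −y faces flush. The x-coordinate of the shared face is 274 mm.

The stool's +x face and the open box's −x face are both at x = 274 mm.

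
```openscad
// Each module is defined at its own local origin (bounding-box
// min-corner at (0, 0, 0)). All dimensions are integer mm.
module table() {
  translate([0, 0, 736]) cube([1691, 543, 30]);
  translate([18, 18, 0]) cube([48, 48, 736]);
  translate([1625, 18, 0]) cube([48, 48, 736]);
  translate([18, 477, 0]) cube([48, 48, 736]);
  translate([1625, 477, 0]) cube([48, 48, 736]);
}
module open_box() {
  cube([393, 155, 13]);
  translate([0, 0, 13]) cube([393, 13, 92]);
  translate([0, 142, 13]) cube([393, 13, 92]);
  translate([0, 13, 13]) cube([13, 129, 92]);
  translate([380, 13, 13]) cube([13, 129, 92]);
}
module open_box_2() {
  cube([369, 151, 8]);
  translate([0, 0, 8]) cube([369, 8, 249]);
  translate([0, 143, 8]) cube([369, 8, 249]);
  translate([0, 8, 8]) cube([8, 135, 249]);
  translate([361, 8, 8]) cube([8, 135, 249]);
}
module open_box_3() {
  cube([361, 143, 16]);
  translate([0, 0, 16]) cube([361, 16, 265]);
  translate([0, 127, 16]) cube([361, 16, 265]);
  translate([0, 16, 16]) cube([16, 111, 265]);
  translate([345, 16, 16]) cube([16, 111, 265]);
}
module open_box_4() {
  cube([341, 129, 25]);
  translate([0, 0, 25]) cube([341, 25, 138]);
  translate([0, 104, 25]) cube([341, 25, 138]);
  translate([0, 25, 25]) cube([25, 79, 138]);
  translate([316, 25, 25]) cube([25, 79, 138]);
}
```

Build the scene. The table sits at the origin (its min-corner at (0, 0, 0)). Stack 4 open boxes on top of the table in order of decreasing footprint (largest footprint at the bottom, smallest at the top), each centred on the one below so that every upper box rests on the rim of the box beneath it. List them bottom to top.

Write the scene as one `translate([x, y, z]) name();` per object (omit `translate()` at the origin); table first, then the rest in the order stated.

table();
translate([649, 194, 766]) open_box();
translate([661, 196, 871]) open_box_2();
translate([665, 200, 1128]) open_box_3();
translate([675, 207, 1409]) open_box_4();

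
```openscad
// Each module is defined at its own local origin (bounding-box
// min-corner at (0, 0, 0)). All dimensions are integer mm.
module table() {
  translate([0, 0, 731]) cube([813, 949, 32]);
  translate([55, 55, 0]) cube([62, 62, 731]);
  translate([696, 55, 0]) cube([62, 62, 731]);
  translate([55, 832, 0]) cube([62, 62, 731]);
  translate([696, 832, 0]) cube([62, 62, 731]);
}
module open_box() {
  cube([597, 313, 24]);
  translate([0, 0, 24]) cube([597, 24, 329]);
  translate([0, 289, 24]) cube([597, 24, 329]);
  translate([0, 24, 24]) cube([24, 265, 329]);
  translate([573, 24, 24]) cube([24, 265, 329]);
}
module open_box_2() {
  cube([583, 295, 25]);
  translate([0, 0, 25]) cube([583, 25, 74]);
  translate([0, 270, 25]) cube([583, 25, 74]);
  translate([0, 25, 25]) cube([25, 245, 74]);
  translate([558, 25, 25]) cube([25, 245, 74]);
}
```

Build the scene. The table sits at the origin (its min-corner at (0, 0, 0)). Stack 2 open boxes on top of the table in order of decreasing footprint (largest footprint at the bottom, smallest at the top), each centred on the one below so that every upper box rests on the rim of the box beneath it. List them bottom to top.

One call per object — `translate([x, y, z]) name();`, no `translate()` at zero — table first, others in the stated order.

table();
translate([108, 318, 763]) open_box();
translate([115, 327, 1116]) open_box_2();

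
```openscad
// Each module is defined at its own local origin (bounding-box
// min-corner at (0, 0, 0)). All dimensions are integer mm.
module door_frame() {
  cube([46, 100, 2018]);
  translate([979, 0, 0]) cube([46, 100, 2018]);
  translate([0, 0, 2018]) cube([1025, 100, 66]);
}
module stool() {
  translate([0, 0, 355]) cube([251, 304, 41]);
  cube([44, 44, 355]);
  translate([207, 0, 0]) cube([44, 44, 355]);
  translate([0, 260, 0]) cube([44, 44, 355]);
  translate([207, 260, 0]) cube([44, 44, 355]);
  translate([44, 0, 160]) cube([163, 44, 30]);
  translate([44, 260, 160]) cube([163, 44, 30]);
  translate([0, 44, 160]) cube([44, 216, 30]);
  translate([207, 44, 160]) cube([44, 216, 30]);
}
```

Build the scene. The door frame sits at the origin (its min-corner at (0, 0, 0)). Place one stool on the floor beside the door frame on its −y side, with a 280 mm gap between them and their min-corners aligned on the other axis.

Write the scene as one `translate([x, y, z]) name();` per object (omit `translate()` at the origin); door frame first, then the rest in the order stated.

door_frame();
translate([0, -584, 0]) stool();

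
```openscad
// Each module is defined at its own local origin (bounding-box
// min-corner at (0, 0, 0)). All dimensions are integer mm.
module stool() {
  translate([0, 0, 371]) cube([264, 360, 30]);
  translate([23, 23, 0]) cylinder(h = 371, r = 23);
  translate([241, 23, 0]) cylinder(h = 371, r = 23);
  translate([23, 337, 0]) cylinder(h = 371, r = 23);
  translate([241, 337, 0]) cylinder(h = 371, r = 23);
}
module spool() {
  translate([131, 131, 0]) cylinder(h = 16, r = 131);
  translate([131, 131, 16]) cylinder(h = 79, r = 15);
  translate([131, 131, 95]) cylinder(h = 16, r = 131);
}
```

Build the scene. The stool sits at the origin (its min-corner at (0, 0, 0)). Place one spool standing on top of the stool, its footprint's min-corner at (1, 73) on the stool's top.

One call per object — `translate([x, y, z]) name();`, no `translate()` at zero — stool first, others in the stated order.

stool();
translate([1, 73, 401]) spool();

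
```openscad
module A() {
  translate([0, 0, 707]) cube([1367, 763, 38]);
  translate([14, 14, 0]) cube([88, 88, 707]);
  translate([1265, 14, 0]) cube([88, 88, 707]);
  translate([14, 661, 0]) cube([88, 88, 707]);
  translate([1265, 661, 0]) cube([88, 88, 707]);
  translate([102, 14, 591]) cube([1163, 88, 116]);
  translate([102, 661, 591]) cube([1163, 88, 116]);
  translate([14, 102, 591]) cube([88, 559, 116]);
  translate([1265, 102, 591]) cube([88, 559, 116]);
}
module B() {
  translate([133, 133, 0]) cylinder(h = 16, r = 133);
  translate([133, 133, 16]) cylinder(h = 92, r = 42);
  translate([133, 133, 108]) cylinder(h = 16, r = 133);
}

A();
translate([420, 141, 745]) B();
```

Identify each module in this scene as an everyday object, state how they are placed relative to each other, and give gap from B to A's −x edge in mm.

The spool's min-x is at 420; the table's min-x is 0; gap = 420 mm.

A is a table. B is a spool. The spool is on top of the table. The gap from the spool to the table's −x edge is 420 mm.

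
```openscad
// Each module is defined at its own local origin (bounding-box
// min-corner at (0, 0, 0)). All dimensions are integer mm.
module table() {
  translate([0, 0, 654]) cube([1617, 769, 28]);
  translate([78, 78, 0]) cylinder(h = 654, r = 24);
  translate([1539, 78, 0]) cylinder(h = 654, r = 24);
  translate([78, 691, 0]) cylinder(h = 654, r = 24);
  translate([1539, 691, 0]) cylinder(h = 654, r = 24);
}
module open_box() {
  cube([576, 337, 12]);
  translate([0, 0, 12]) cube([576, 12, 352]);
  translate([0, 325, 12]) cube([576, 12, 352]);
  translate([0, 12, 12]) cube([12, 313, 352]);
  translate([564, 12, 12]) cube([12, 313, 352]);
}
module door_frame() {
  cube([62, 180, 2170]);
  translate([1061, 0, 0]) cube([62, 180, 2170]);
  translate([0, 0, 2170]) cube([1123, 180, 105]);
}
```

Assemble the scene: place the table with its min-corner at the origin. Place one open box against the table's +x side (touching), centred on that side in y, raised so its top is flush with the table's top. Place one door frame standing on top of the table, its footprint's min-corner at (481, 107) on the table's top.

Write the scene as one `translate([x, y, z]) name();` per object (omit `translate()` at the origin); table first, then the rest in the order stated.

table();
translate([1617, 216, 318]) open_box();
translate([481, 107, 682]) door_frame();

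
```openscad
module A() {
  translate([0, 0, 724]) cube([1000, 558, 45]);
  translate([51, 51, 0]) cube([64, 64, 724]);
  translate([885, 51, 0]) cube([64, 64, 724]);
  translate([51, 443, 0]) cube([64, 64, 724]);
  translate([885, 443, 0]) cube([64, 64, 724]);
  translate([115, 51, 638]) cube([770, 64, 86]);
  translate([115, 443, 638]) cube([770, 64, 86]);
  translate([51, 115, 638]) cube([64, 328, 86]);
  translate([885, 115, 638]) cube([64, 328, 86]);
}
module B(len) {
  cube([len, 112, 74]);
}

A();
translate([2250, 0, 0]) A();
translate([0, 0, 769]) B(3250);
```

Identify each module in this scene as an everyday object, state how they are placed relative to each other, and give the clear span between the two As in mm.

A is a table. B is a beam. A beam spans the tops of two tables. The clear span between the two tables is 1250 mm.

Second table starts at x = 2250; first ends at x = 1000; clear span = 2250 − 1000 = 1250 mm.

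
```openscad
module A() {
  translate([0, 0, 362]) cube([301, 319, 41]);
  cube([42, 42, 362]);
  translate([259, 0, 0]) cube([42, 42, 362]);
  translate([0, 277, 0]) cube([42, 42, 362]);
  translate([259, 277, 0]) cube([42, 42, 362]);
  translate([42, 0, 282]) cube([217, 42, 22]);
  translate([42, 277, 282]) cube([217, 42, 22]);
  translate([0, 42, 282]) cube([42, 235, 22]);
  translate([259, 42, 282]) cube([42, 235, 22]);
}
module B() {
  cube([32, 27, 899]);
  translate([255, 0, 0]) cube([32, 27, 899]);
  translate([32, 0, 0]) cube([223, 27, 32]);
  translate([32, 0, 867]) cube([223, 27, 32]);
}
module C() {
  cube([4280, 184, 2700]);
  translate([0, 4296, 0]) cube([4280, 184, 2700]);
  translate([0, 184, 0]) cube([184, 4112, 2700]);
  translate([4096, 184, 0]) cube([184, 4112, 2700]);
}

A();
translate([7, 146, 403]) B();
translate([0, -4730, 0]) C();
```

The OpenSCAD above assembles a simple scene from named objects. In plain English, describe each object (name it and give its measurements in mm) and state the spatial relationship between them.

A is a four-legged stool. The seat is a 301×319×41 mm slab whose top surface is at z = 403 mm; four square legs, each 42×42 mm in cross-section, run from the floor (z = 0) to the underside of the seat, each flush with a corner of the seat. Four stretchers, 42 mm wide and 22 mm tall, connect adjacent legs with their undersides at z = 282 mm, each running between the inner faces of the legs it joins and aligned with the legs' outer faces on the other axis.

B is a rectangular picture frame lying in the x–z plane (depth along y). The opening is 223 mm wide (x) by 835 mm tall (z), surrounded by a border 32 mm wide on all four sides. The frame is 27 mm deep and is made of two full-height vertical stiles with two horizontal rails fitted between them.

C is a box-shaped house frame (walls only): outside footprint 4280×4480 mm, wall height 2700 mm, wall thickness 184 mm. The two y-facing walls run the full x-width; the two x-facing walls fit between the inner faces of the y-facing walls.

The picture frame is on top of the stool, centred. The house frame is on the floor beside the stool on its −y side.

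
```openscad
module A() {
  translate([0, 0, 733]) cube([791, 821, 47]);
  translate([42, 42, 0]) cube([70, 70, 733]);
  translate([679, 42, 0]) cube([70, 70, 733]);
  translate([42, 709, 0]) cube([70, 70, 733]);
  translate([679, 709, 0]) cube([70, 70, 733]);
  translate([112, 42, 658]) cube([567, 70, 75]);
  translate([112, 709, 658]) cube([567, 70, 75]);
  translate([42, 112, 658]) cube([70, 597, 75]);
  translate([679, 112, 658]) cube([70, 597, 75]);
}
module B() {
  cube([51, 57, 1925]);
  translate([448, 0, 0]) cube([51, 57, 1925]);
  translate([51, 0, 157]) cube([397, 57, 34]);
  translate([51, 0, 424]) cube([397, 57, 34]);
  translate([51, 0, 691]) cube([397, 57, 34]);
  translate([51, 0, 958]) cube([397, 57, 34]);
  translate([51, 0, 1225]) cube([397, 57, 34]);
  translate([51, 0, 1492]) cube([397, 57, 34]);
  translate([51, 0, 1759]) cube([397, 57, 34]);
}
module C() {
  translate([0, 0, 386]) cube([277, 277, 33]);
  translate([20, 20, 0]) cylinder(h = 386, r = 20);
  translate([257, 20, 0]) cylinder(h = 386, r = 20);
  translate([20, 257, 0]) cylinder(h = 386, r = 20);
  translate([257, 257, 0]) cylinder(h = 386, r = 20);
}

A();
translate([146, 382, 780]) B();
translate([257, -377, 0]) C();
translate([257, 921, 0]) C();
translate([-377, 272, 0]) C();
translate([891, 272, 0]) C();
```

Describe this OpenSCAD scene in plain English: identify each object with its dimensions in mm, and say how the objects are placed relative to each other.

A is a rectangular dining table. The top is 791×821×47 mm with its upper surface at z = 780 mm. It stands on four 70×70 mm square legs, each inset 42 mm from the nearest pair of top edges, running from the floor to the underside of the top. Four apron rails, 70 mm thick and 75 mm tall, run between adjacent legs with their top edges flush with the underside of the top and their outer faces flush with the legs' outer faces.

B is a wooden ladder with two side rails of 51×57 mm section and 1925 mm height, set 499 mm apart overall. Between them run 7 rectangular rungs (57 mm deep, 34 mm thick), front faces flush with the rails' −y face. The bottom of the first rung is 157 mm above the floor and each subsequent rung is 267 mm higher than the one below.

C is a four-legged stool. The seat is 277×277 mm, 33 mm thick, top at z = 419 mm. It stands on four round legs, each 40 mm in diameter, from z = 0 to the seat underside, each leg's axis is inset half a diameter from the nearest pair of seat edges (so the leg's bounding box is flush with the corner).

The ladder is on top of the table, centred. Four stools sit around the table at the −y, +y, −x, +x sides.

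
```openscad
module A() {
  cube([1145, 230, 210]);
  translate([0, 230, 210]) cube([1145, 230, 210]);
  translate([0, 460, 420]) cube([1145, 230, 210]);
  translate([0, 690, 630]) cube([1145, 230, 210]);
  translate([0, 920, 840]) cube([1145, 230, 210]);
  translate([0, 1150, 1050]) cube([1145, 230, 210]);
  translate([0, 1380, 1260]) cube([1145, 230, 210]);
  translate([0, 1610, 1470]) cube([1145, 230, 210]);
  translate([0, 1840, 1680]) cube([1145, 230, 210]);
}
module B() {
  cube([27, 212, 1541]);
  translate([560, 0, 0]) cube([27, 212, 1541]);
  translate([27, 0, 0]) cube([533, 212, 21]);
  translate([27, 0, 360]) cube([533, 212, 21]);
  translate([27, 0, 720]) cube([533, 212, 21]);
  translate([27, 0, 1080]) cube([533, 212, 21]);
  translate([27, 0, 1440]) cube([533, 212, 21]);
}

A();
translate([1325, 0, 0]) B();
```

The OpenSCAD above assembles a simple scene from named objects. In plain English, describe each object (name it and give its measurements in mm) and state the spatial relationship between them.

A is a run of 9 identical solid stair steps. Each tread is 1145×230 mm and each step block is 210 mm high. Step 1 rests on the floor; step k is offset from step 1 by (k−1)×230 mm in y and (k−1)×210 mm in z.

B is a bookshelf 587 mm wide overall, 212 mm deep and 1541 mm tall. The two sides are 27 mm thick vertical panels. 5 horizontal shelves of 21 mm thickness span between the inner faces of the sides; the lowest shelf sits on the floor and shelves are stacked with a clear vertical gap of 339 mm between each pair.

The bookshelf is on the floor beside the staircase on its +x side.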